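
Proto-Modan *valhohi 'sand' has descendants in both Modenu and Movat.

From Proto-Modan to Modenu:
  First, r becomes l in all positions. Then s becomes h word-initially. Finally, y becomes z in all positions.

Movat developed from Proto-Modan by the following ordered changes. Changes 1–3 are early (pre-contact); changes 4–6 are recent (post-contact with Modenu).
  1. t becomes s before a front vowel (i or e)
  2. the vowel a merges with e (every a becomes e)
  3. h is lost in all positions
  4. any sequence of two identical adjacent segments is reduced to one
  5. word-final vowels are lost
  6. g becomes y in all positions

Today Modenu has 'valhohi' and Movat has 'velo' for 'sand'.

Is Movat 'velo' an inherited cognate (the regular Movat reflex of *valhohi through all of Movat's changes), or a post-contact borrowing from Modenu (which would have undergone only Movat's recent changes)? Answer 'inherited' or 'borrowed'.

inherited

If inherited, *valhohi would pass through all of Movat's changes:
Movat: *valhohi > velhohi > veloi > velo  (by vowel merger, h-loss, apocope)
If borrowed from Modenu 'valhohi' after the early changes, it would undergo only the recent ones:
  rule 4 (degemination): no change (valhohi)
  rule 5 (apocope): valhohi → valhoh
  rule 6 (unconditioned shift): no change (valhoh)
  ⇒ as a loan: valhoh
Movat 'velo' matches the inherited outcome exactly, so it is an inherited cognate, not a loan.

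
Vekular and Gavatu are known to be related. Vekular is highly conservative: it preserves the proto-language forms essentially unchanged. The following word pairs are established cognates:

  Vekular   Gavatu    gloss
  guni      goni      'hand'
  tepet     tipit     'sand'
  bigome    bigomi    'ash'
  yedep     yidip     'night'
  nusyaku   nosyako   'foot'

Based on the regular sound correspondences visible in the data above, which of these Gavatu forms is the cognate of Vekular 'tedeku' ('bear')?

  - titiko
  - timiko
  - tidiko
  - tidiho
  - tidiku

tepet ~ tipit, yedep ~ yidip — Vekular e corresponds to Gavatu i after a consonant, before a consonant other than r, m, n, p, b, f, v.
nusyaku ~ nosyako — Vekular u corresponds to Gavatu o word-finally.
Applying these to Vekular 'tedeku':
  tedeku → tideku   (e→i after a consonant, before a consonant other than r, m, n, p, b, f, v)
  tideku → tidiku   (e→i after a consonant, before a consonant other than r, m, n, p, b, f, v)
  tidiku → tidiko   (u→o word-finally)
So the Gavatu cognate is 'tidiko'.

tidiko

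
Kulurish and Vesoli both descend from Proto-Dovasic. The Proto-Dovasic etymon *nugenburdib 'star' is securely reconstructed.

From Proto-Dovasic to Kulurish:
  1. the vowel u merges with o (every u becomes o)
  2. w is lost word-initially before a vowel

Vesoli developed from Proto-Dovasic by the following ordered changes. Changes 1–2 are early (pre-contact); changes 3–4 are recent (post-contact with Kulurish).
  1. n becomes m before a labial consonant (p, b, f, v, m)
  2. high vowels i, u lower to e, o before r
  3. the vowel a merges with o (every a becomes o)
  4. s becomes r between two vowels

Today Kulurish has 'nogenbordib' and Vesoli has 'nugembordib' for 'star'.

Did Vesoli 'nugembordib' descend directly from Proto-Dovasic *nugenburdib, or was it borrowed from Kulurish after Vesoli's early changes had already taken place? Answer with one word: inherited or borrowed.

If inherited, *nugenburdib would pass through all of Vesoli's changes:
Vesoli: *nugenburdib > nugemburdib > nugembordib  (by nasal place assimilation, pre-rhotic lowering)
If borrowed from Kulurish 'nogenbordib' after the early changes, it would undergo only the recent ones:
  rule 3 (vowel merger): no change (nogenbordib)
  rule 4 (rhotacism): no change (nogenbordib)
  ⇒ as a loan: nogenbordib
Vesoli 'nugembordib' matches the inherited outcome exactly, so it is an inherited cognate, not a loan.

inherited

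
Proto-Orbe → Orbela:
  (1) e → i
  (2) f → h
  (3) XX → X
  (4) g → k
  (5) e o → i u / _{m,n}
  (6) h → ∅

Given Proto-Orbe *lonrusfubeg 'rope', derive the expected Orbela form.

Orbela: *lonrusfubeg > lonrusfubig > lonrushubig > lonrushubik > lunrushubik > lunrusubik  (by vowel merger, unconditioned shift, unconditioned shift, pre-nasal raising, h-loss)

lunrusubik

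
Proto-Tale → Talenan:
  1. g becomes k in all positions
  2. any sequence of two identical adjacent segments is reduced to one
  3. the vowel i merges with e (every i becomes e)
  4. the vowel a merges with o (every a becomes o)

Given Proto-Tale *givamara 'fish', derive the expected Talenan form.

Talenan: *givamara > kivamara > kevamara > kevomoro  (by unconditioned shift, vowel merger, vowel merger)

kevomoro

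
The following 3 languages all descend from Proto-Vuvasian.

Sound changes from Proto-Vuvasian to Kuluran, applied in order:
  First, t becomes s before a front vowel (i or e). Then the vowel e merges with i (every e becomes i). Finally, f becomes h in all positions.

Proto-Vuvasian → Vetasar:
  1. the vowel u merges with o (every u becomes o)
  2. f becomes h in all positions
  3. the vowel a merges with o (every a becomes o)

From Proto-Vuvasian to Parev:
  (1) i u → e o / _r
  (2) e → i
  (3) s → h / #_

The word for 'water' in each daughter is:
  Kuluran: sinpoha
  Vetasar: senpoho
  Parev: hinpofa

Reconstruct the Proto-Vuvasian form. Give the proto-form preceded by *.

Position 2: Kuluran has i, Vetasar has e, Parev has i. Vetasar preserves e here (none of its changes turn any other segment into e), so the proto-segment is *e.
Position 6: Kuluran has h, Vetasar has h, Parev has f. Parev preserves f here (none of its changes turn any other segment into f), so the proto-segment is *f.
Verify the candidate proto-form against each daughter:
Kuluran: *senpofa > sinpofa > sinpoha  (by vowel merger, unconditioned shift)
Vetasar: start from *senpofa.
  rule 1: no change — senpofa
  rule 2 (unconditioned shift): senpofa → senpoha
  rule 3 (vowel merger): senpoha → senpoho
  ⇒ Vetasar senpoho
Parev: *senpofa
  senpofa (rule 1 does not apply)
  senpofa → sinpofa   [vowel merger]
  sinpofa → hinpofa   [debuccalisation]
  giving Parev hinpofa.
No other proto-form is consistent with every reflex, so the reconstruction is *senpofa.

*senpofa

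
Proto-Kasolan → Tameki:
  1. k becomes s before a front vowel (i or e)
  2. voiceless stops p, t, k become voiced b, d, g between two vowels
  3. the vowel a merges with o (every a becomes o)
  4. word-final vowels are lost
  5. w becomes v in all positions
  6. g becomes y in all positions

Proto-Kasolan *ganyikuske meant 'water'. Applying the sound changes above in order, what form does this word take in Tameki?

Tameki: *ganyikuske
  ganyikuske → ganyikusse   [palatalisation]
  ganyikusse → ganyigusse   [intervocalic voicing]
  ganyigusse → gonyigusse   [vowel merger]
  gonyigusse → gonyiguss   [apocope]
  gonyiguss (rule 5 does not apply)
  gonyiguss → yonyiyuss   [unconditioned shift]
  giving Tameki yonyiyuss.

yonyiyuss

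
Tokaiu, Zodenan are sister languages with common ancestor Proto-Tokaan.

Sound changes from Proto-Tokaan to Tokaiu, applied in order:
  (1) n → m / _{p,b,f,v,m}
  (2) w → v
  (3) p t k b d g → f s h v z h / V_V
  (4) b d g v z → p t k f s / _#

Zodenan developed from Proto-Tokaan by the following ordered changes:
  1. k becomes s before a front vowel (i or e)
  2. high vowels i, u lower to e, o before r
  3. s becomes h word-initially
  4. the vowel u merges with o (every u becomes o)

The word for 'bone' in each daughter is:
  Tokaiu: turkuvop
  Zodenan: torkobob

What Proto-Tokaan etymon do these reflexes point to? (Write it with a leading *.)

*turkubob

Position 6: Tokaiu has v, Zodenan has b. Zodenan preserves b here (none of its changes turn any other segment into b), so the proto-segment is *b.
Position 8: Tokaiu has p, Zodenan has b. Zodenan preserves b here (none of its changes turn any other segment into b), so the proto-segment is *b.
Position 5: Tokaiu has u, Zodenan has o. Tokaiu preserves u here (none of its changes turn any other segment into u), so the proto-segment is *u.
Verify the candidate proto-form against each daughter:
Tokaiu: *turkubob
  turkubob (rule 1 does not apply)
  turkubob (rule 2 does not apply)
  turkubob → turkuvob   [intervocalic lenition]
  turkuvob → turkuvop   [final devoicing]
  giving Tokaiu turkuvop.
Zodenan: *turkubob
  turkubob (rule 1 does not apply)
  turkubob → torkubob   [pre-rhotic lowering]
  torkubob (rule 3 does not apply)
  torkubob → torkobob   [vowel merger]
  giving Zodenan torkobob.
No other proto-form is consistent with every reflex, so the reconstruction is *turkubob.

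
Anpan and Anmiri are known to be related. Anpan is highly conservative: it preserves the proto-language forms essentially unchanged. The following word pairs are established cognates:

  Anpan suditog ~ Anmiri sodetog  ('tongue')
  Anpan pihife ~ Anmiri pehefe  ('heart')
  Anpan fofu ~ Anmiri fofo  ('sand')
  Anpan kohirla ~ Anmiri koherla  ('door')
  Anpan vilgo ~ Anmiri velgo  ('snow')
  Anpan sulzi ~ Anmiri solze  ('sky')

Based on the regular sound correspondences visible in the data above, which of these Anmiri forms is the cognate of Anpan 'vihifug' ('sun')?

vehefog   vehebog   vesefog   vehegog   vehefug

suditog ~ sodetog, pihife ~ pehefe — Anpan i corresponds to Anmiri e after a consonant, before a consonant other than r, m, n, p, b, f, v.
pihife ~ pehefe — Anpan i corresponds to Anmiri e after a consonant, before a labial obstruent.
suditog ~ sodetog, sulzi ~ solze — Anpan u corresponds to Anmiri o after a consonant, before a consonant other than r, m, n, p, b, f, v.
Applying these to Anpan 'vihifug':
  vihifug → vehifug   (i→e after a consonant, before a consonant other than r, m, n, p, b, f, v)
  vehifug → vehefug   (i→e after a consonant, before a labial obstruent)
  vehefug → vehefog   (u→o after a consonant, before a consonant other than r, m, n, p, b, f, v)
So the Anmiri cognate is 'vehefog'.

vehefog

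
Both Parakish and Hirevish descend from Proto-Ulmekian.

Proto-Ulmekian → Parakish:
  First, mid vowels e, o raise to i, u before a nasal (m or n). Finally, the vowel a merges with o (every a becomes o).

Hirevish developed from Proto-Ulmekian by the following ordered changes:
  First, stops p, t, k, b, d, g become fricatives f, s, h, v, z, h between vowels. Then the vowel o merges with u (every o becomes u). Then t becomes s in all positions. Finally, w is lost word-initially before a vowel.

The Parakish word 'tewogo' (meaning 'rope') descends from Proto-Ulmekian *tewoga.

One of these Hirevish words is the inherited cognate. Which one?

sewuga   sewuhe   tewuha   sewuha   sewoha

Hirevish: *tewoga > tewoha > tewuha > sewuha  (by intervocalic lenition, vowel merger, unconditioned shift)
The other candidates each miss or misapply at least one Hirevish change.

sewuha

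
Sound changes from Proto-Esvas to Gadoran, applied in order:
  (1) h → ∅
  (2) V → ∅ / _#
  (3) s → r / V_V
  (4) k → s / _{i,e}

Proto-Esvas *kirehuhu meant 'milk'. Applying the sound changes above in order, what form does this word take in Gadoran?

sireu

Gadoran: *kirehuhu > kireuu > kireu > sireu  (by h-loss, apocope, palatalisation)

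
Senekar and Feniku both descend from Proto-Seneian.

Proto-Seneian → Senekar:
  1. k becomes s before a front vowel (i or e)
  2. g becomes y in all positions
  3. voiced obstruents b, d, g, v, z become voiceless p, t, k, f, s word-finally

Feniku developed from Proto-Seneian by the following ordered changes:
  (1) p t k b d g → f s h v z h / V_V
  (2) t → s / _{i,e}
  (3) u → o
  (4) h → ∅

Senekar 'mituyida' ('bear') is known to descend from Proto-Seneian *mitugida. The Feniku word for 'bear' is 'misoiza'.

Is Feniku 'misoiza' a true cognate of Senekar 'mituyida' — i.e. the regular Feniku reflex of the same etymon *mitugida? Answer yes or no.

yes

Derive the expected Feniku reflex of *mitugida:
Feniku: *mitugida
  mitugida → misuhiza   [intervocalic lenition]
  misuhiza (rule 2 does not apply)
  misuhiza → misohiza   [vowel merger]
  misohiza → misoiza   [h-loss]
  giving Feniku misoiza.
Feniku 'misoiza' matches the regular reflex exactly, so the pair is cognate.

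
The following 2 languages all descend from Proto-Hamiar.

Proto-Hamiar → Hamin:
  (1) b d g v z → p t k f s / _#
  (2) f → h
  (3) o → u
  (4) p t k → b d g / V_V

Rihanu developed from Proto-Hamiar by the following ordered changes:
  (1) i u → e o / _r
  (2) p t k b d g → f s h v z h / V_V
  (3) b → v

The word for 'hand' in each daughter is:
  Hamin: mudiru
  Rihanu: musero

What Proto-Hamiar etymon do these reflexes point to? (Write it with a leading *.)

Position 4: Hamin has i, Rihanu has e. Hamin preserves i here (none of its changes turn any other segment into i), so the proto-segment is *i.
Position 3: Hamin has d, Rihanu has s. Taking the neighbouring segments as reconstructed: Hamin d could go back to *t or *d; Rihanu s could go back to *t or *s — the one source consistent with every daughter is *t.
Position 6: Hamin has u, Rihanu has o. Taking the neighbouring segments as reconstructed: Hamin u could go back to *o or *u; Rihanu o can only go back to *o — the one source consistent with every daughter is *o.
Verify the candidate proto-form against each daughter:
Hamin: start from *mutiro.
  rule 1: no change — mutiro
  rule 2: no change — mutiro
  rule 3 (vowel merger): mutiro → mutiru
  rule 4 (intervocalic voicing): mutiru → mudiru
  ⇒ Hamin mudiru
Rihanu: start from *mutiro.
  rule 1 (pre-rhotic lowering): mutiro → mutero
  rule 2 (intervocalic lenition): mutero → musero
  rule 3: no change — musero
  ⇒ Rihanu musero
Only *mutiro yields all of Hamin mudiru, Rihanu musero.

*mutiro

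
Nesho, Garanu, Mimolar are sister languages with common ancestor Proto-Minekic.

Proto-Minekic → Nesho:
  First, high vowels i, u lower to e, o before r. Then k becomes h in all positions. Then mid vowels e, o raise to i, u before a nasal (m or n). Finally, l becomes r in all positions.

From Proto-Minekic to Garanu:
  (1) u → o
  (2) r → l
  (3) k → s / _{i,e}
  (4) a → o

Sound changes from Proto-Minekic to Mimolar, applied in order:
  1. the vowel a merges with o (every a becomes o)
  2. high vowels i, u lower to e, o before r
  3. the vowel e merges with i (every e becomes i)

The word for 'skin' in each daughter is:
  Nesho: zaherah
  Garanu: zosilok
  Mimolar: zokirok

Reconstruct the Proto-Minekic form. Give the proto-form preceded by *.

*zakirak

Position 5: Nesho has r, Garanu has l, Mimolar has r. Mimolar preserves r here (none of its changes turn any other segment into r), so the proto-segment is *r.
Position 4: Nesho has e, Garanu has i, Mimolar has i. Garanu preserves i here (none of its changes turn any other segment into i), so the proto-segment is *i.
Continuing position by position gives *zakirak; check it forward:
Nesho: start from *zakirak.
  rule 1 (pre-rhotic lowering): zakirak → zakerak
  rule 2 (unconditioned shift): zakerak → zaherah
  rule 3: no change — zaherah
  rule 4: no change — zaherah
  ⇒ Nesho zaherah
Garanu: start from *zakirak.
  rule 1: no change — zakirak
  rule 2 (unconditioned shift): zakirak → zakilak
  rule 3 (palatalisation): zakilak → zasilak
  rule 4 (vowel merger): zasilak → zosilok
  ⇒ Garanu zosilok
Mimolar: start from *zakirak.
  rule 1 (vowel merger): zakirak → zokirok
  rule 2 (pre-rhotic lowering): zokirok → zokerok
  rule 3 (vowel merger): zokerok → zokirok
  ⇒ Mimolar zokirok
Only *zakirak yields all of Nesho zaherah, Garanu zosilok, Mimolar zokirok.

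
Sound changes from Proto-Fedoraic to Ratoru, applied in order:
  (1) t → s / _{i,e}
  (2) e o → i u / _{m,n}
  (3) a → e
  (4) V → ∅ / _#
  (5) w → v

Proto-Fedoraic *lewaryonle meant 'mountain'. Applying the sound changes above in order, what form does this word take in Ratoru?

leveryunl

Ratoru: *lewaryonle > lewaryunle > leweryunle > leweryunl > leveryunl  (by pre-nasal raising, vowel merger, apocope, unconditioned shift)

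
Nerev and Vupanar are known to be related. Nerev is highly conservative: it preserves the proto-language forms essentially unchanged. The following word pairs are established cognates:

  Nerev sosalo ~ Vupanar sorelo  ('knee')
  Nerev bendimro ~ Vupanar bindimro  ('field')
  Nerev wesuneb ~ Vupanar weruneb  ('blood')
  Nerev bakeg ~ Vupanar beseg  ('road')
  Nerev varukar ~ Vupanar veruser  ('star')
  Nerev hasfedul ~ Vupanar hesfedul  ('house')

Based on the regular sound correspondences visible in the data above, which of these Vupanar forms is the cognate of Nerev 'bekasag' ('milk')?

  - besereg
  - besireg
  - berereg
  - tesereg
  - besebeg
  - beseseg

varukar ~ veruser — Nerev k corresponds to Vupanar s between vowels (before a back vowel).
sosalo ~ sorelo, bakeg ~ beseg — Nerev a corresponds to Vupanar e after a consonant, before a consonant other than r, m, n, p, b, f, v.
sosalo ~ sorelo — Nerev s corresponds to Vupanar r between vowels (before a back vowel).
Applying these to Nerev 'bekasag':
  bekasag → besasag   (k→s between vowels (before a back vowel))
  besasag → besesag   (a→e after a consonant, before a consonant other than r, m, n, p, b, f, v)
  besesag → beserag   (s→r between vowels (before a back vowel))
  beserag → besereg   (a→e after a consonant, before a consonant other than r, m, n, p, b, f, v)
So the Vupanar cognate is 'besereg'.

besereg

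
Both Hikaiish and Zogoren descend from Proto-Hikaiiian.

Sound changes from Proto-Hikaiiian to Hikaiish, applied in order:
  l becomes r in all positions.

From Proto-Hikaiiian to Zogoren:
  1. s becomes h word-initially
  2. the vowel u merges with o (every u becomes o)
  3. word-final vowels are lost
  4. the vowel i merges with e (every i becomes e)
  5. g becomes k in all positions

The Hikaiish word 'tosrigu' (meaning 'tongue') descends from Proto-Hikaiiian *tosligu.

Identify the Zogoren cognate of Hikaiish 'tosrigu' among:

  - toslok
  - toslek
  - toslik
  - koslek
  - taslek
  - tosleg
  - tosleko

Zogoren: *tosligu
  tosligu (rule 1 does not apply)
  tosligu → tosligo   [vowel merger]
  tosligo → toslig   [apocope]
  toslig → tosleg   [vowel merger]
  tosleg → toslek   [unconditioned shift]
  giving Zogoren toslek.

toslek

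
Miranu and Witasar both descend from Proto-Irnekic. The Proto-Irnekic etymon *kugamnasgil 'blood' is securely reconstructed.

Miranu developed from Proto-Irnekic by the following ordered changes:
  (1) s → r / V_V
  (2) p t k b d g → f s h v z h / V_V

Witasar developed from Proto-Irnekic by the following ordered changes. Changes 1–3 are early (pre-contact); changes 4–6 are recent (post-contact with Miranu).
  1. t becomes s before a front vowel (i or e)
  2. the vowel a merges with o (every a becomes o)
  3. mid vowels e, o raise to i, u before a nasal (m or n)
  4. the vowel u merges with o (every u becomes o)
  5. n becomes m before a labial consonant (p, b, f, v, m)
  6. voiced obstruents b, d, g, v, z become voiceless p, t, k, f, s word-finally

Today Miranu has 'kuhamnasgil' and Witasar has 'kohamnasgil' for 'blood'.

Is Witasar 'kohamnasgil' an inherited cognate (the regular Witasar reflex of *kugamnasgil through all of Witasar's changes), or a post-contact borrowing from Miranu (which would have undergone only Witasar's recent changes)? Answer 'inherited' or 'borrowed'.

If inherited, *kugamnasgil would pass through all of Witasar's changes:
Witasar: *kugamnasgil
  kugamnasgil (rule 1 does not apply)
  kugamnasgil → kugomnosgil   [vowel merger]
  kugomnosgil → kugumnosgil   [pre-nasal raising]
  kugumnosgil → kogomnosgil   [vowel merger]
  kogomnosgil (rule 5 does not apply)
  kogomnosgil (rule 6 does not apply)
  giving Witasar kogomnosgil.
If borrowed from Miranu 'kuhamnasgil' after the early changes, it would undergo only the recent ones:
  rule 4 (vowel merger): kuhamnasgil → kohamnasgil
  rule 5 (nasal place assimilation): no change (kohamnasgil)
  rule 6 (final devoicing): no change (kohamnasgil)
  ⇒ as a loan: kohamnasgil
Witasar 'kohamnasgil' matches the loan outcome 'kohamnasgil', not the inherited 'kogomnosgil' — it skipped the early Witasar changes, so it was borrowed from Miranu.

borrowed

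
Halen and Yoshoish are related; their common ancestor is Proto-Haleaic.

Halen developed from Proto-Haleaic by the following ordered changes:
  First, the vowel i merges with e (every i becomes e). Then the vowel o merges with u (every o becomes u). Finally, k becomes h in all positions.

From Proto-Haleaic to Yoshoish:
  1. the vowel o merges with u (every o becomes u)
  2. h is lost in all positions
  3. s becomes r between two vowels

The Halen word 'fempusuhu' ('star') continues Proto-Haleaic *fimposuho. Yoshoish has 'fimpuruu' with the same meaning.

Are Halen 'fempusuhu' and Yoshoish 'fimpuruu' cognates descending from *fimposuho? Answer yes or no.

Derive the expected Yoshoish reflex of *fimposuho:
Yoshoish: *fimposuho
  fimposuho → fimpusuhu   [vowel merger]
  fimpusuhu → fimpusuu   [h-loss]
  fimpusuu → fimpuruu   [rhotacism]
  giving Yoshoish fimpuruu.
Yoshoish 'fimpuruu' matches the regular reflex exactly, so the pair is cognate.

yes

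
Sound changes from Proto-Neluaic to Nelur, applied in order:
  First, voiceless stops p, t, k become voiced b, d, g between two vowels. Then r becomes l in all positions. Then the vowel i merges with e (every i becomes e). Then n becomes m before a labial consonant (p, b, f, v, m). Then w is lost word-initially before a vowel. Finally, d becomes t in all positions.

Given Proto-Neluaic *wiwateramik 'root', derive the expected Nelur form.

ewatelamek

Nelur: *wiwateramik > wiwaderamik > wiwadelamik > wewadelamek > ewadelamek > ewatelamek  (by intervocalic voicing, unconditioned shift, vowel merger, glide loss, unconditioned shift)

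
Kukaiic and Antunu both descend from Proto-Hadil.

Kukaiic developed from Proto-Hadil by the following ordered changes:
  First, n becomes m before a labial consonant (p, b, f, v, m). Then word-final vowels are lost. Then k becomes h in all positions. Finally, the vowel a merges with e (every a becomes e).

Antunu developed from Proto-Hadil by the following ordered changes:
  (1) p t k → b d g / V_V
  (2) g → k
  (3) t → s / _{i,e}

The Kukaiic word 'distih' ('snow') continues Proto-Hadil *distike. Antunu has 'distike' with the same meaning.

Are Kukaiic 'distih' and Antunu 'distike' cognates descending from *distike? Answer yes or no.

no

Derive the expected Antunu reflex of *distike:
Antunu: *distike > distige > distike > dissike  (by intervocalic voicing, unconditioned shift, palatalisation)
The regular Antunu reflex would be 'dissike', but the attested form is 'distike'. The correspondence is irregular, so they are not cognates (the Antunu form has a different source).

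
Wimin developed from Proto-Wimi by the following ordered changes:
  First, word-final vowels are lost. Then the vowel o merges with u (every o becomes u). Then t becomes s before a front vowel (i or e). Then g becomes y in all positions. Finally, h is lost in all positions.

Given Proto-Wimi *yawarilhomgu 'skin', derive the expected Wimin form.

yawarilumy

Wimin: start from *yawarilhomgu.
  rule 1 (apocope): yawarilhomgu → yawarilhomg
  rule 2 (vowel merger): yawarilhomg → yawarilhumg
  rule 3: no change — yawarilhumg
  rule 4 (unconditioned shift): yawarilhumg → yawarilhumy
  rule 5 (h-loss): yawarilhumy → yawarilumy
  ⇒ Wimin yawarilumy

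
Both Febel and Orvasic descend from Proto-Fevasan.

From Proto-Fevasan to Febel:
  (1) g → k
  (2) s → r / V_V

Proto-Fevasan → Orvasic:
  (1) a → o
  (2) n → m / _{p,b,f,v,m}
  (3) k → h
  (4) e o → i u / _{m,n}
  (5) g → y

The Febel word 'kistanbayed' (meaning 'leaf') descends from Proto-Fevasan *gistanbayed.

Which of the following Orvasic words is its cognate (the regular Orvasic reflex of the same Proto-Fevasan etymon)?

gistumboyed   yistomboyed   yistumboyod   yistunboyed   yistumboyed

Orvasic: *gistanbayed
  gistanbayed → gistonboyed   [vowel merger]
  gistonboyed → gistomboyed   [nasal place assimilation]
  gistomboyed (rule 3 does not apply)
  gistomboyed → gistumboyed   [pre-nasal raising]
  gistumboyed → yistumboyed   [unconditioned shift]
  giving Orvasic yistumboyed.
Only 'yistumboyed' matches the regular Orvasic development of *gistanbayed.

yistumboyed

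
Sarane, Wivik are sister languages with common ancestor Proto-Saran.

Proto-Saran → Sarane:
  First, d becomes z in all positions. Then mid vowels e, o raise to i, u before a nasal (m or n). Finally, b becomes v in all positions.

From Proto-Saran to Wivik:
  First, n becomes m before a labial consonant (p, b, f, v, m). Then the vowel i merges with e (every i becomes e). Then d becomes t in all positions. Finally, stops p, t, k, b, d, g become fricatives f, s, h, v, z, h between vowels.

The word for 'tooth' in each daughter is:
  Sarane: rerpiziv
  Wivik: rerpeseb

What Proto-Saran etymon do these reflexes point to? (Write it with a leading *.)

*rerpidib

Position 7: Sarane has i, Wivik has e. Taking the neighbouring segments as reconstructed: Sarane i can only go back to *i; Wivik e could go back to *e or *i — the one source consistent with every daughter is *i.
Position 6: Sarane has z, Wivik has s. Taking the neighbouring segments as reconstructed: Sarane z could go back to *d or *z; Wivik s could go back to *t or *d or *s — the one source consistent with every daughter is *d.
Verify the candidate proto-form against each daughter:
Sarane: *rerpidib
  rerpidib → rerpizib   [unconditioned shift]
  rerpizib (rule 2 does not apply)
  rerpizib → rerpiziv   [unconditioned shift]
  giving Sarane rerpiziv.
Wivik: start from *rerpidib.
  rule 1: no change — rerpidib
  rule 2 (vowel merger): rerpidib → rerpedeb
  rule 3 (unconditioned shift): rerpedeb → rerpeteb
  rule 4 (intervocalic lenition): rerpeteb → rerpeseb
  ⇒ Wivik rerpeseb
Only *rerpidib yields all of Sarane rerpiziv, Wivik rerpeseb.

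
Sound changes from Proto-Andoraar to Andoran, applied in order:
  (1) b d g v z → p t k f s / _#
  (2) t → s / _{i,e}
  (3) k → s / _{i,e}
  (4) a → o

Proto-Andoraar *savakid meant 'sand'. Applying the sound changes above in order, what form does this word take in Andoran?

sovosit

Andoran: *savakid
  savakid → savakit   [final devoicing]
  savakit (rule 2 does not apply)
  savakit → savasit   [palatalisation]
  savasit → sovosit   [vowel merger]
  giving Andoran sovosit.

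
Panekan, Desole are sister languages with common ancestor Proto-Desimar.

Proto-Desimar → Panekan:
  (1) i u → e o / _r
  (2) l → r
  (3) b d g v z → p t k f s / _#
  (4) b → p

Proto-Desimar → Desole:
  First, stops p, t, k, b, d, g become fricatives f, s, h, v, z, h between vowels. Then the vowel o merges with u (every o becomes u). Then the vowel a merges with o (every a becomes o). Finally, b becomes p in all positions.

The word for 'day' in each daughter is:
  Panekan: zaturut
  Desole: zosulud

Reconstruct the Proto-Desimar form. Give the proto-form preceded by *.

*zatulud

Position 2: Panekan has a, Desole has o. Panekan preserves a here (none of its changes turn any other segment into a), so the proto-segment is *a.
Position 5: Panekan has r, Desole has l. Desole preserves l here (none of its changes turn any other segment into l), so the proto-segment is *l.
Position 7: Panekan has t, Desole has d. Desole preserves d here (none of its changes turn any other segment into d), so the proto-segment is *d.
Verify the candidate proto-form against each daughter:
Panekan: *zatulud
  zatulud (rule 1 does not apply)
  zatulud → zaturud   [unconditioned shift]
  zaturud → zaturut   [final devoicing]
  zaturut (rule 4 does not apply)
  giving Panekan zaturut.
Desole: start from *zatulud.
  rule 1 (intervocalic lenition): zatulud → zasulud
  rule 2: no change — zasulud
  rule 3 (vowel merger): zasulud → zosulud
  rule 4: no change — zosulud
  ⇒ Desole zosulud
No other proto-form is consistent with every reflex, so the reconstruction is *zatulud.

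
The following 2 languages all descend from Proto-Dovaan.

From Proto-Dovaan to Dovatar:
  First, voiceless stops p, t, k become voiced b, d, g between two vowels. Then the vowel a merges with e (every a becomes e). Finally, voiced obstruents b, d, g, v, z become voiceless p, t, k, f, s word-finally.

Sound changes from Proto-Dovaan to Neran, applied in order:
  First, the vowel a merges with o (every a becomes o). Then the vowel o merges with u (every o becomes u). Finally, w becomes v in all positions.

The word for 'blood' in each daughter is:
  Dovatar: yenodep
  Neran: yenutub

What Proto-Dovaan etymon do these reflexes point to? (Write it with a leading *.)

Position 6: Dovatar has e, Neran has u. Taking the neighbouring segments as reconstructed: Dovatar e could go back to *a or *e; Neran u could go back to *a or *o or *u — the one source consistent with every daughter is *a.
Position 4: Dovatar has o, Neran has u. Dovatar preserves o here (none of its changes turn any other segment into o), so the proto-segment is *o.
Position 5: Dovatar has d, Neran has t. Neran preserves t here (none of its changes turn any other segment into t), so the proto-segment is *t.
This points to *yenotab. Verify forward in each daughter:
Dovatar: *yenotab
  yenotab → yenodab   [intervocalic voicing]
  yenodab → yenodeb   [vowel merger]
  yenodeb → yenodep   [final devoicing]
  giving Dovatar yenodep.
Neran: *yenotab > yenotob > yenutub  (by vowel merger, vowel merger)
No other proto-form is consistent with every reflex, so the reconstruction is *yenotab.

*yenotab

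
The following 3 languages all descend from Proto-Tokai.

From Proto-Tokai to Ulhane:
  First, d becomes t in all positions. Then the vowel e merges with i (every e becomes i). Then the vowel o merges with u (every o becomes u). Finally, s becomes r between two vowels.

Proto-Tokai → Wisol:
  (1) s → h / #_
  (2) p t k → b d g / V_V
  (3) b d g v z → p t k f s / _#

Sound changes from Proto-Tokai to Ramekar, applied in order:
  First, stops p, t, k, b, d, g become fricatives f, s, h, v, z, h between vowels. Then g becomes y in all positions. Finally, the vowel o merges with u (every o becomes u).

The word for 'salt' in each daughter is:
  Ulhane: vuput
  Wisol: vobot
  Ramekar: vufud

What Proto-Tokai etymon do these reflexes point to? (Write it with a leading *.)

*vopod

Position 2: Ulhane has u, Wisol has o, Ramekar has u. Wisol preserves o here (none of its changes turn any other segment into o), so the proto-segment is *o.
Position 5: Ulhane has t, Wisol has t, Ramekar has d. Ramekar preserves d here (none of its changes turn any other segment into d), so the proto-segment is *d.
Verify the candidate proto-form against each daughter:
Ulhane: *vopod > vopot > vuput  (by unconditioned shift, vowel merger)
Wisol: *vopod > vobod > vobot  (by intervocalic voicing, final devoicing)
Ramekar: start from *vopod.
  rule 1 (intervocalic lenition): vopod → vofod
  rule 2: no change — vofod
  rule 3 (vowel merger): vofod → vufud
  ⇒ Ramekar vufud
Only *vopod yields all of Ulhane vuput, Wisol vobot, Ramekar vufud.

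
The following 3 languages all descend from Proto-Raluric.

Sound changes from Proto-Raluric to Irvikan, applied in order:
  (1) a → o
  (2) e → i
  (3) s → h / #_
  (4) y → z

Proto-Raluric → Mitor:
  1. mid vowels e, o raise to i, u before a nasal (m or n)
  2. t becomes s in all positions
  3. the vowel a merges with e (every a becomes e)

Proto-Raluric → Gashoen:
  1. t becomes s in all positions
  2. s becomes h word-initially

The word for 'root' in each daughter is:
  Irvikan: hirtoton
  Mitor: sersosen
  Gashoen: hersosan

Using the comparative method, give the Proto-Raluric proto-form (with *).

*sertotan

Position 6: Irvikan has t, Mitor has s, Gashoen has s. Irvikan preserves t here (none of its changes turn any other segment into t), so the proto-segment is *t.
Position 4: Irvikan has t, Mitor has s, Gashoen has s. Irvikan preserves t here (none of its changes turn any other segment into t), so the proto-segment is *t.
This points to *sertotan. Verify forward in each daughter:
Irvikan: start from *sertotan.
  rule 1 (vowel merger): sertotan → sertoton
  rule 2 (vowel merger): sertoton → sirtoton
  rule 3 (debuccalisation): sirtoton → hirtoton
  rule 4: no change — hirtoton
  ⇒ Irvikan hirtoton
Mitor: *sertotan
  sertotan (rule 1 does not apply)
  sertotan → sersosan   [unconditioned shift]
  sersosan → sersosen   [vowel merger]
  giving Mitor sersosen.
Gashoen: *sertotan
  sertotan → sersosan   [unconditioned shift]
  sersosan → hersosan   [debuccalisation]
  giving Gashoen hersosan.
*sertotan is the unique common source.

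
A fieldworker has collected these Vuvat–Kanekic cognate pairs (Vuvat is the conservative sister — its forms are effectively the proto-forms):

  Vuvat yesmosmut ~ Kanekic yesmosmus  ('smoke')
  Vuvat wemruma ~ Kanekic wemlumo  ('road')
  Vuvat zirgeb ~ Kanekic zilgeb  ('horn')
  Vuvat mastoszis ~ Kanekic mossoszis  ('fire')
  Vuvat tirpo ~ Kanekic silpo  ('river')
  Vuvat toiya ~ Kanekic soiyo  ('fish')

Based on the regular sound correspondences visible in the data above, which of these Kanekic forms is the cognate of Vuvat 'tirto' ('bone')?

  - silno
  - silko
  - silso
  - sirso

silso

tirpo ~ silpo — Vuvat t corresponds to Kanekic s word-initially before a front vowel.
zirgeb ~ zilgeb — Vuvat r corresponds to Kanekic l after a vowel, before a consonant other than r, m, n, p, b, f, v.
mastoszis ~ mossoszis — Vuvat t corresponds to Kanekic s after a consonant, before a back vowel.
Applying these to Vuvat 'tirto':
  tirto → sirto   (t→s word-initially before a front vowel)
  sirto → silto   (r→l after a vowel, before a consonant other than r, m, n, p, b, f, v)
  silto → silso   (t→s after a consonant, before a back vowel)
So the Kanekic cognate is 'silso'.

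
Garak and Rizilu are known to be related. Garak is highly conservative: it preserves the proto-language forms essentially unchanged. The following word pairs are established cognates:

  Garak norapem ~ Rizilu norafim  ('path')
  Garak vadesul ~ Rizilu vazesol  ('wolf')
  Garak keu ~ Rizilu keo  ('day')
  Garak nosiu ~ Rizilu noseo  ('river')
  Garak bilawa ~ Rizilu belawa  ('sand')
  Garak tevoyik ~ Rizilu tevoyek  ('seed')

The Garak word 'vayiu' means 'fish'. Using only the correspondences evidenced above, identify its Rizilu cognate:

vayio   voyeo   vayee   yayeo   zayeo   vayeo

vayeo

nosiu ~ noseo — Garak i corresponds to Rizilu e after a consonant, before a back vowel.
keu ~ keo, nosiu ~ noseo — Garak u corresponds to Rizilu o word-finally.
Applying these to Garak 'vayiu':
  vayiu → vayeu   (i→e after a consonant, before a back vowel)
  vayeu → vayeo   (u→o word-finally)
So the Rizilu cognate is 'vayeo'.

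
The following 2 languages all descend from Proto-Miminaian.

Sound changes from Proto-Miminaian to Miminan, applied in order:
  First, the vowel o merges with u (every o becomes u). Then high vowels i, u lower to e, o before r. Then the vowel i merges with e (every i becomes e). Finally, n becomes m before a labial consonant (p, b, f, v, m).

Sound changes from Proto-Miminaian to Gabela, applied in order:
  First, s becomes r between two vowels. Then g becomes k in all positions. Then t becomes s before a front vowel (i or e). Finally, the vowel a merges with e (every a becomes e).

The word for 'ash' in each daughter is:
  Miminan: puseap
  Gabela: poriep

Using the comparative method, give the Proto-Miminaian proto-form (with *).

Position 2: Miminan has u, Gabela has o. Gabela preserves o here (none of its changes turn any other segment into o), so the proto-segment is *o.
Position 3: Miminan has s, Gabela has r. Miminan preserves s here (none of its changes turn any other segment into s), so the proto-segment is *s.
Position 4: Miminan has e, Gabela has i. Gabela preserves i here (none of its changes turn any other segment into i), so the proto-segment is *i.
This points to *posiap. Verify forward in each daughter:
Miminan: *posiap > pusiap > puseap  (by vowel merger, vowel merger)
Gabela: *posiap
  posiap → poriap   [rhotacism]
  poriap (rule 2 does not apply)
  poriap (rule 3 does not apply)
  poriap → poriep   [vowel merger]
  giving Gabela poriep.
*posiap is the unique common source.

*posiap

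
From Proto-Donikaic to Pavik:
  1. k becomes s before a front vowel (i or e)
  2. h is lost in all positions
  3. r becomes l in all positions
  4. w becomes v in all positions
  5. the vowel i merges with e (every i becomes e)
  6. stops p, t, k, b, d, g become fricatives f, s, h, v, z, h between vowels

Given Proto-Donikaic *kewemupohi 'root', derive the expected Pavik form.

Pavik: *kewemupohi > sewemupohi > sewemupoi > sevemupoi > sevemupoe > sevemufoe  (by palatalisation, h-loss, unconditioned shift, vowel merger, intervocalic lenition)

sevemufoe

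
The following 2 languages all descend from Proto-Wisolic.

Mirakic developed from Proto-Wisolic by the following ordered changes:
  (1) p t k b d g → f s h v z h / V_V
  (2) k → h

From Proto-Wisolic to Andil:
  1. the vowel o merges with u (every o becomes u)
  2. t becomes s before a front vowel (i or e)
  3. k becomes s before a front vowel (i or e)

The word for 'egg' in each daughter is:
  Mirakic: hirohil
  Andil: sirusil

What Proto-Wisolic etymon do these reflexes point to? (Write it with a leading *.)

Position 4: Mirakic has o, Andil has u. Mirakic preserves o here (none of its changes turn any other segment into o), so the proto-segment is *o.
Position 5: Mirakic has h, Andil has s. Taking the neighbouring segments as reconstructed: Mirakic h could go back to *k or *g or *h; Andil s could go back to *t or *k or *s — the one source consistent with every daughter is *k.
Position 1: Mirakic has h, Andil has s. Taking the neighbouring segments as reconstructed: Mirakic h could go back to *k or *h; Andil s could go back to *t or *k or *s — the one source consistent with every daughter is *k.
Verify the candidate proto-form against each daughter:
Mirakic: start from *kirokil.
  rule 1 (intervocalic lenition): kirokil → kirohil
  rule 2 (unconditioned shift): kirohil → hirohil
  ⇒ Mirakic hirohil
Andil: start from *kirokil.
  rule 1 (vowel merger): kirokil → kirukil
  rule 2: no change — kirukil
  rule 3 (palatalisation): kirukil → sirusil
  ⇒ Andil sirusil
Only *kirokil yields all of Mirakic hirohil, Andil sirusil.

*kirokil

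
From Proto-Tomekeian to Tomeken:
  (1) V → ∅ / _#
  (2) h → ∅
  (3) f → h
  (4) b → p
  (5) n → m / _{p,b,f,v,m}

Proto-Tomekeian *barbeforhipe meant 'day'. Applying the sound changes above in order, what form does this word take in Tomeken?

Tomeken: start from *barbeforhipe.
  rule 1 (apocope): barbeforhipe → barbeforhip
  rule 2 (h-loss): barbeforhip → barbeforip
  rule 3 (unconditioned shift): barbeforip → barbehorip
  rule 4 (unconditioned shift): barbehorip → parpehorip
  rule 5: no change — parpehorip
  ⇒ Tomeken parpehorip

parpehorip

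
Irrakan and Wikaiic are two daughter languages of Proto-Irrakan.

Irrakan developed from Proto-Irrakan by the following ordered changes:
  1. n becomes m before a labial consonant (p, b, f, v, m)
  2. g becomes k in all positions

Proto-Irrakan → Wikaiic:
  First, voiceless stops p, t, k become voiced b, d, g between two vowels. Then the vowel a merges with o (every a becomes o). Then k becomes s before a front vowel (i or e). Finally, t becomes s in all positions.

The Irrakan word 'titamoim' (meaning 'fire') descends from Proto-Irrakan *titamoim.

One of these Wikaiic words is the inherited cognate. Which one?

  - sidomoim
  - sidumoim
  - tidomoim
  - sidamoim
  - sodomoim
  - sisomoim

sidomoim

Wikaiic: start from *titamoim.
  rule 1 (intervocalic voicing): titamoim → tidamoim
  rule 2 (vowel merger): tidamoim → tidomoim
  rule 3: no change — tidomoim
  rule 4 (unconditioned shift): tidomoim → sidomoim
  ⇒ Wikaiic sidomoim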